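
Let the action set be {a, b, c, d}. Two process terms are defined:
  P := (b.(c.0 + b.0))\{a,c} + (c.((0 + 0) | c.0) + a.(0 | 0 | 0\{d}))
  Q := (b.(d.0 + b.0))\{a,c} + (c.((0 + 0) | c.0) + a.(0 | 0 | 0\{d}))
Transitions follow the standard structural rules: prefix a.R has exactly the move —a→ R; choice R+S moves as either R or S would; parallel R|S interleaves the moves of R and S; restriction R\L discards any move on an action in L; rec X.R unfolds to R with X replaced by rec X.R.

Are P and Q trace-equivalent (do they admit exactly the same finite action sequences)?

traces(P) ≠ traces(Q) — witness ⟨bd⟩

LTS(P): 6 reachable states
  u0 = (b.(c.0 + b.0))\{a,c} + (c.((0 + 0) | c.0) + a.(0 | 0 | 0\{d})) ⊢ =a=> u1, =b=> u2, =c=> u3
  u1 = 0 | 0 | 0\{d} ⊢ stopped
  u2 = (c.0 + b.0)\{a,c} ⊢ =b=> u4
  u3 = (0 + 0) | c.0 ⊢ =c=> u5
  u4 = 0\{a,c} ⊢ stopped
  u5 = (0 + 0) | 0 ⊢ stopped
LTS(Q): 6 reachable states
  v0 = (b.(d.0 + b.0))\{a,c} + (c.((0 + 0) | c.0) + a.(0 | 0 | 0\{d})) ⊢ =a=> v1, =b=> v2, =c=> v3
  v1 = 0 | 0 | 0\{d} ⊢ stopped
  v2 = (d.0 + b.0)\{a,c} ⊢ =b=> v4, =d=> v4
  v3 = (0 + 0) | c.0 ⊢ =c=> v5
  v4 = 0\{a,c} ⊢ stopped
  v5 = (0 + 0) | 0 ⊢ stopped
Run σ = ⟨bd⟩ on Q: start {v0}
  step 1 (b): {v2}
  step 2 (d): {v4}
  — Q admits the full trace.
Run σ = ⟨bd⟩ on P: start {u0}
  step 1 (b): {u2}
  step 2 (d): ∅ (P stuck)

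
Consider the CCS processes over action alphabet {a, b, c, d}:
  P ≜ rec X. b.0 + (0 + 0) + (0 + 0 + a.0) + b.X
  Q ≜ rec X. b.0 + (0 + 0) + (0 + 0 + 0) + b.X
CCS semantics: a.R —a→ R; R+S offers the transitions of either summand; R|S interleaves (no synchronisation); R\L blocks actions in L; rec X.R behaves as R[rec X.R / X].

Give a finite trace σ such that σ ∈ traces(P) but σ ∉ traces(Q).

LTS(P): 2 reachable states
  m0 = rec X. b.0 + (0 + 0) + (0 + 0 + a.0) + b.X :: ··a··> m1, ··b··> m0, ··b··> m1
  m1 = 0 :: stopped
LTS(Q): 2 reachable states
  n0 = rec X. b.0 + (0 + 0) + (0 + 0 + 0) + b.X :: ··b··> n0, ··b··> n1
  n1 = 0 :: stopped
Run σ = ⟨a⟩ on P: start {m0}
  step 1 (a): {m1}
  ✓ P
Run σ = ⟨a⟩ on Q: start {n0}
  step 1 (a): ∅  — Q cannot continue

a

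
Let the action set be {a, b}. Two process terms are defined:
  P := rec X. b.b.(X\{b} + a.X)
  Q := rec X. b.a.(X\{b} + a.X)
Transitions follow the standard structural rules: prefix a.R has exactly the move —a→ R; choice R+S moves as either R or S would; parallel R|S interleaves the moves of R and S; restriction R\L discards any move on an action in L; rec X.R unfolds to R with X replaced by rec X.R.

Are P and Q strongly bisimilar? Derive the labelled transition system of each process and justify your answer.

NO

Reachable graph of P (3 states):
  u0 = rec X. b.b.(X\{b} + a.X) → --b--▸ u1
  u1 = b.((rec X. b.b.(X\{b} + a.X))\{b} + a.(rec X. b.b.(X\{b} + a.X))) → --b--▸ u2
  u2 = (rec X. b.b.(X\{b} + a.X))\{b} + a.(rec X. b.b.(X\{b} + a.X)) → --a--▸ u0
Reachable graph of Q (3 states):
  v0 = rec X. b.a.(X\{b} + a.X) → --b--▸ v1
  v1 = a.((rec X. b.a.(X\{b} + a.X))\{b} + a.(rec X. b.a.(X\{b} + a.X))) → --a--▸ v2
  v2 = (rec X. b.a.(X\{b} + a.X))\{b} + a.(rec X. b.a.(X\{b} + a.X)) → --a--▸ v0
Coarsest stable partition (strong bisimilarity classes):
  B0 = {u0}
  B1 = {u1}
  B2 = {u2}
  B3 = {v0}
  B4 = {v1}
  B5 = {v2}
u0 ∈ B0, v0 ∈ B3 → different blocks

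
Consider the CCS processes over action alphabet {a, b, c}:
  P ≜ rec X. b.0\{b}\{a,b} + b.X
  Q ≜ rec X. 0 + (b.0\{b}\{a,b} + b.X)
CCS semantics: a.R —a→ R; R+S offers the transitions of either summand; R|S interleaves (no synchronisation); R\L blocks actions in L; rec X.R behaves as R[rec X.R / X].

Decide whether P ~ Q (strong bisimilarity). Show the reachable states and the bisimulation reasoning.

bisimilar

Reachable graph of P (2 states):
  m0 = rec X. b.0\{b}\{a,b} + b.X :: -b-> m0, -b-> m1
  m1 = 0\{b}\{a,b} :: (no moves)
Reachable graph of Q (2 states):
  n0 = rec X. 0 + (b.0\{b}\{a,b} + b.X) :: -b-> n0, -b-> n1
  n1 = 0\{b}\{a,b} :: (no moves)
Bisimilarity quotient blocks:
  B0 = {m0, n0}
  B1 = {m1, n1}
m0 ∈ B0, n0 ∈ B0 → same block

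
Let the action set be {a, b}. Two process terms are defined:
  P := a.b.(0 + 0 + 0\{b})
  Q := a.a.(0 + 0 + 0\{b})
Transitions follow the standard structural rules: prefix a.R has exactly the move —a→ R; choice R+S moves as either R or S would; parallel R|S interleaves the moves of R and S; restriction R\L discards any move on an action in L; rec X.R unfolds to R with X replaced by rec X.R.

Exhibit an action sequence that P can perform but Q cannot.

P's transition system — 3 states:
  s0 = a.b.(0 + 0 + 0\{b}) has moves --a--▸ s1
  s1 = b.(0 + 0 + 0\{b}) has moves --b--▸ s2
  s2 = 0 + 0 + 0\{b} has moves deadlocked
Q's transition system — 3 states:
  t0 = a.a.(0 + 0 + 0\{b}) has moves --a--▸ t1
  t1 = a.(0 + 0 + 0\{b}) has moves --a--▸ t2
  t2 = 0 + 0 + 0\{b} has moves deadlocked
Run σ = ⟨ab⟩ on P: start {s0}
  after a @ step 1: {s1}
  after b @ step 2: {s2}
  P completes σ.
Run σ = ⟨ab⟩ on Q: start {t0}
  after a @ step 1: {t1}
  after b @ step 2: ∅  — Q cannot continue

ab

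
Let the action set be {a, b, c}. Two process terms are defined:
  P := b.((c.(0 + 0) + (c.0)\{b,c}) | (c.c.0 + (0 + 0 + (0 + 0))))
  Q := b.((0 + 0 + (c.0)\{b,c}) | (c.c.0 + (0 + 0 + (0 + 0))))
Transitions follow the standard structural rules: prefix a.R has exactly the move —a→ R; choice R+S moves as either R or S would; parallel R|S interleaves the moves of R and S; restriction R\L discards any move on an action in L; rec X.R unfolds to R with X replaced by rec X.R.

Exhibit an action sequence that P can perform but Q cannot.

bccc

LTS(P): 7 reachable states
  m0 = b.((c.(0 + 0) + (c.0)\{b,c}) | (c.c.0 + (0 + 0 + (0 + 0)))) has moves -b-> m1
  m1 = (c.(0 + 0) + (c.0)\{b,c}) | (c.c.0 + (0 + 0 + (0 + 0))) has moves -c-> m2, -c-> m3
  m2 = (0 + 0) | (c.c.0 + (0 + 0 + (0 + 0))) has moves -c-> m4
  m3 = (c.(0 + 0) + (c.0)\{b,c}) | c.0 has moves -c-> m4, -c-> m5
  m4 = (0 + 0) | c.0 has moves -c-> m6
  m5 = (c.(0 + 0) + (c.0)\{b,c}) | 0 has moves -c-> m6
  m6 = (0 + 0) | 0 has moves (no moves)
LTS(Q): 4 reachable states
  n0 = b.((0 + 0 + (c.0)\{b,c}) | (c.c.0 + (0 + 0 + (0 + 0)))) has moves -b-> n1
  n1 = (0 + 0 + (c.0)\{b,c}) | (c.c.0 + (0 + 0 + (0 + 0))) has moves -c-> n2
  n2 = (0 + 0 + (c.0)\{b,c}) | c.0 has moves -c-> n3
  n3 = (0 + 0 + (c.0)\{b,c}) | 0 has moves (no moves)
Run σ = ⟨bccc⟩ on P: start {m0}
  [1] b ⇒ {m1}
  [2] c ⇒ {m2, m3}
  [3] c ⇒ {m4, m5}
  [4] c ⇒ {m6}
  P completes σ.
Run σ = ⟨bccc⟩ on Q: start {n0}
  [1] b ⇒ {n1}
  [2] c ⇒ {n2}
  [3] c ⇒ {n3}
  [4] c ⇒ no successor for Q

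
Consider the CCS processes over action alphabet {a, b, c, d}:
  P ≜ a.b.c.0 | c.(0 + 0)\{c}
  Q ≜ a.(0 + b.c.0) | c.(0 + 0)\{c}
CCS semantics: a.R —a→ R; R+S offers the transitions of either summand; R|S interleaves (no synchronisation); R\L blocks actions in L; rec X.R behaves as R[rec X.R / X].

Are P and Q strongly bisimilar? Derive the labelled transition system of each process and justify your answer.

P ~ Q

P's transition system — 8 states:
  u0 = a.b.c.0 | c.(0 + 0)\{c} :: --a--▸ u1, --c--▸ u2
  u1 = b.c.0 | c.(0 + 0)\{c} :: --b--▸ u3, --c--▸ u4
  u2 = a.b.c.0 | (0 + 0)\{c} :: --a--▸ u4
  u3 = c.0 | c.(0 + 0)\{c} :: --c--▸ u5, --c--▸ u6
  u4 = b.c.0 | (0 + 0)\{c} :: --b--▸ u6
  u5 = 0 | c.(0 + 0)\{c} :: --c--▸ u7
  u6 = c.0 | (0 + 0)\{c} :: --c--▸ u7
  u7 = 0 | (0 + 0)\{c} :: ∅
Q's transition system — 8 states:
  v0 = a.(0 + b.c.0) | c.(0 + 0)\{c} :: --a--▸ v1, --c--▸ v2
  v1 = (0 + b.c.0) | c.(0 + 0)\{c} :: --b--▸ v3, --c--▸ v4
  v2 = a.(0 + b.c.0) | (0 + 0)\{c} :: --a--▸ v4
  v3 = c.0 | c.(0 + 0)\{c} :: --c--▸ v5, --c--▸ v6
  v4 = (0 + b.c.0) | (0 + 0)\{c} :: --b--▸ v6
  v5 = 0 | c.(0 + 0)\{c} :: --c--▸ v7
  v6 = c.0 | (0 + 0)\{c} :: --c--▸ v7
  v7 = 0 | (0 + 0)\{c} :: ∅
Coarsest stable partition (strong bisimilarity classes):
  B0 = {u0, v0}
  B1 = {u1, v1}
  B2 = {u4, v4}
  B3 = {u5, u6, v5, v6}
  B4 = {u7, v7}
  B5 = {u3, v3}
  B6 = {u2, v2}
u0 ∈ B0, v0 ∈ B0 → same block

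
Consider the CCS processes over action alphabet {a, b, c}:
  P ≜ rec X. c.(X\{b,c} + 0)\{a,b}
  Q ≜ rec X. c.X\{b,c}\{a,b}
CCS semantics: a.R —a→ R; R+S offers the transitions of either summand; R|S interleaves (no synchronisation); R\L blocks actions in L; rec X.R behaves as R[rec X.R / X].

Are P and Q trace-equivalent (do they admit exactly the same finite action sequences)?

YES

P's transition system — 2 states:
  s0 = rec X. c.(X\{b,c} + 0)\{a,b} ⊢ ··c··> s1
  s1 = ((rec X. c.(X\{b,c} + 0)\{a,b})\{b,c} + 0)\{a,b} ⊢ ·
Q's transition system — 2 states:
  t0 = rec X. c.X\{b,c}\{a,b} ⊢ ··c··> t1
  t1 = (rec X. c.X\{b,c}\{a,b})\{b,c}\{a,b} ⊢ ·
Partition-refinement fixed point:
  B0 = {s0, t0}
  B1 = {s1, t1}
s0 ∈ B0, t0 ∈ B0 → same block
Bisimilar ⇒ trace-equivalent.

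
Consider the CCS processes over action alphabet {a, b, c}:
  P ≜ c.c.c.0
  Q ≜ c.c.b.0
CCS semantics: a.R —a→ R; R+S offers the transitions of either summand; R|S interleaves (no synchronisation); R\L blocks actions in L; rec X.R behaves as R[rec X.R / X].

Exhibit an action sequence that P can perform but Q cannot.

ccc

P's transition system — 4 states:
  s0 = c.c.c.0 → =c=> s1
  s1 = c.c.0 → =c=> s2
  s2 = c.0 → =c=> s3
  s3 = 0 → deadlocked
Q's transition system — 4 states:
  t0 = c.c.b.0 → =c=> t1
  t1 = c.b.0 → =c=> t2
  t2 = b.0 → =b=> t3
  t3 = 0 → deadlocked
Trace ⟨ccc⟩ through P, begin at {s0}:
  [1] c ⇒ {s1}
  [2] c ⇒ {s2}
  [3] c ⇒ {s3}
  ✓ P
Trace ⟨ccc⟩ through Q, begin at {t0}:
  [1] c ⇒ {t1}
  [2] c ⇒ {t2}
  [3] c ⇒ ∅ (Q stuck)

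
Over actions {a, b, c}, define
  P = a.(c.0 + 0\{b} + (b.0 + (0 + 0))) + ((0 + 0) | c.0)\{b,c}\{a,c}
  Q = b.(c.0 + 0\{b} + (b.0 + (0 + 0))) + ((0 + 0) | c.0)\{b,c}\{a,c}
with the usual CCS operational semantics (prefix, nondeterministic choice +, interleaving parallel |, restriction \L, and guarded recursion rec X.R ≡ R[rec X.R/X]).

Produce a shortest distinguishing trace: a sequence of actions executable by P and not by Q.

LTS(P): 3 reachable states
  p0 = a.(c.0 + 0\{b} + (b.0 + (0 + 0))) + ((0 + 0) | c.0)\{b,c}\{a,c} has moves -a-> p1
  p1 = c.0 + 0\{b} + (b.0 + (0 + 0)) has moves -b-> p2, -c-> p2
  p2 = 0 has moves stopped
LTS(Q): 3 reachable states
  q0 = b.(c.0 + 0\{b} + (b.0 + (0 + 0))) + ((0 + 0) | c.0)\{b,c}\{a,c} has moves -b-> q1
  q1 = c.0 + 0\{b} + (b.0 + (0 + 0)) has moves -b-> q2, -c-> q2
  q2 = 0 has moves stopped
Run σ = ⟨a⟩ on P: start {p0}
  step 1 (a): {p1}
  P completes σ.
Run σ = ⟨a⟩ on Q: start {q0}
  step 1 (a): ∅  — Q cannot continue

a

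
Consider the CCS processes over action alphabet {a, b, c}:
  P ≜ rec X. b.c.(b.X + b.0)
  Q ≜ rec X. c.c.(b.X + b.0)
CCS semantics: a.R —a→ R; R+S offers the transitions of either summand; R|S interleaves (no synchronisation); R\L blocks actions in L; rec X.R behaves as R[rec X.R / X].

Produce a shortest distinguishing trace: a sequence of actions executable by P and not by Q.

P's transition system — 4 states:
  p0 = rec X. b.c.(b.X + b.0) → ··b··> p1
  p1 = c.(b.(rec X. b.c.(b.X + b.0)) + b.0) → ··c··> p2
  p2 = b.(rec X. b.c.(b.X + b.0)) + b.0 → ··b··> p0, ··b··> p3
  p3 = 0 → (no moves)
Q's transition system — 4 states:
  q0 = rec X. c.c.(b.X + b.0) → ··c··> q1
  q1 = c.(b.(rec X. c.c.(b.X + b.0)) + b.0) → ··c··> q2
  q2 = b.(rec X. c.c.(b.X + b.0)) + b.0 → ··b··> q0, ··b··> q3
  q3 = 0 → (no moves)
Executing b from P (initial set {p0}):
  [1] b ⇒ {p1}
  ✓ P
Executing b from Q (initial set {q0}):
  [1] b ⇒ no successor for Q

b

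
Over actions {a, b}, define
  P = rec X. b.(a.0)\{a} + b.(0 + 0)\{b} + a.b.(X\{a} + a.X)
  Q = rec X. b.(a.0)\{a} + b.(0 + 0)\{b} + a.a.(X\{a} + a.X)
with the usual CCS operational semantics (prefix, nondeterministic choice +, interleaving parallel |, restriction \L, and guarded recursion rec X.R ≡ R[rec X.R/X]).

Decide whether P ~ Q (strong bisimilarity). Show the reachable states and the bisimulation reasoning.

P ≁ Q

LTS(P): 7 reachable states
  s0 = rec X. b.(a.0)\{a} + b.(0 + 0)\{b} + a.b.(X\{a} + a.X) | =a=> s1, =b=> s2, =b=> s3
  s1 = b.((rec X. b.(a.0)\{a} + b.(0 + 0)\{b} + a.b.(X\{a} + a.X))\{a} + a.(rec X. b.(a.0)\{a} + b.(0 + 0)\{b} + a.b.(X\{a} + a.X))) | =b=> s4
  s2 = (0 + 0)\{b} | deadlocked
  s3 = (a.0)\{a} | deadlocked
  s4 = (rec X. b.(a.0)\{a} + b.(0 + 0)\{b} + a.b.(X\{a} + a.X))\{a} + a.(rec X. b.(a.0)\{a} + b.(0 + 0)\{b} + a.b.(X\{a} + a.X)) | =a=> s0, =b=> s5, =b=> s6
  s5 = (0 + 0)\{b}\{a} | deadlocked
  s6 = (a.0)\{a}\{a} | deadlocked
LTS(Q): 7 reachable states
  t0 = rec X. b.(a.0)\{a} + b.(0 + 0)\{b} + a.a.(X\{a} + a.X) | =a=> t1, =b=> t2, =b=> t3
  t1 = a.((rec X. b.(a.0)\{a} + b.(0 + 0)\{b} + a.a.(X\{a} + a.X))\{a} + a.(rec X. b.(a.0)\{a} + b.(0 + 0)\{b} + a.a.(X\{a} + a.X))) | =a=> t4
  t2 = (0 + 0)\{b} | deadlocked
  t3 = (a.0)\{a} | deadlocked
  t4 = (rec X. b.(a.0)\{a} + b.(0 + 0)\{b} + a.a.(X\{a} + a.X))\{a} + a.(rec X. b.(a.0)\{a} + b.(0 + 0)\{b} + a.a.(X\{a} + a.X)) | =a=> t0, =b=> t5, =b=> t6
  t5 = (0 + 0)\{b}\{a} | deadlocked
  t6 = (a.0)\{a}\{a} | deadlocked
Bisimilarity quotient blocks:
  B0 = {s0}
  B1 = {s2, s3, s5, s6, t2, t3, t5, t6}
  B2 = {s1}
  B3 = {s4}
  B4 = {t0}
  B5 = {t1}
  B6 = {t4}
s0 ∈ B0, t0 ∈ B4 → different blocks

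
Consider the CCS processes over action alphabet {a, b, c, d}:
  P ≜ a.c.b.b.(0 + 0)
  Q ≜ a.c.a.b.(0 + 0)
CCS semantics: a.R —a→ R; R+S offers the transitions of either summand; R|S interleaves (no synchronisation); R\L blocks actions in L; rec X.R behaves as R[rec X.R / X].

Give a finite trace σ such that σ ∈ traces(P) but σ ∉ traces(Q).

P's transition system — 5 states:
  u0 = a.c.b.b.(0 + 0) :: --a--▸ u1
  u1 = c.b.b.(0 + 0) :: --c--▸ u2
  u2 = b.b.(0 + 0) :: --b--▸ u3
  u3 = b.(0 + 0) :: --b--▸ u4
  u4 = 0 + 0 :: stopped
Q's transition system — 5 states:
  v0 = a.c.a.b.(0 + 0) :: --a--▸ v1
  v1 = c.a.b.(0 + 0) :: --c--▸ v2
  v2 = a.b.(0 + 0) :: --a--▸ v3
  v3 = b.(0 + 0) :: --b--▸ v4
  v4 = 0 + 0 :: stopped
Trace ⟨acb⟩ through P, begin at {u0}:
  step 1 (a): {u1}
  step 2 (c): {u2}
  step 3 (b): {u3}
  P completes σ.
Trace ⟨acb⟩ through Q, begin at {v0}:
  step 1 (a): {v1}
  step 2 (c): {v2}
  step 3 (b): no successor for Q

acb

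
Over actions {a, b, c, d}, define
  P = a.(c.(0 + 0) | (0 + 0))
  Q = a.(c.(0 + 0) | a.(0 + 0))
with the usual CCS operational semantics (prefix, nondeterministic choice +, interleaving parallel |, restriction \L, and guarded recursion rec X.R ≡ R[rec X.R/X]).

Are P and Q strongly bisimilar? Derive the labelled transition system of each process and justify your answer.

NO

P's transition system — 3 states:
  p0 = a.(c.(0 + 0) | (0 + 0)) :: -a-> p1
  p1 = c.(0 + 0) | (0 + 0) :: -c-> p2
  p2 = (0 + 0) | (0 + 0) :: ·
Q's transition system — 5 states:
  q0 = a.(c.(0 + 0) | a.(0 + 0)) :: -a-> q1
  q1 = c.(0 + 0) | a.(0 + 0) :: -a-> q2, -c-> q3
  q2 = c.(0 + 0) | (0 + 0) :: -c-> q4
  q3 = (0 + 0) | a.(0 + 0) :: -a-> q4
  q4 = (0 + 0) | (0 + 0) :: ·
Bisimilarity quotient blocks:
  B0 = {p0}
  B1 = {p1, q2}
  B2 = {p2, q4}
  B3 = {q0}
  B4 = {q1}
  B5 = {q3}
p0 ∈ B0, q0 ∈ B3 → different blocks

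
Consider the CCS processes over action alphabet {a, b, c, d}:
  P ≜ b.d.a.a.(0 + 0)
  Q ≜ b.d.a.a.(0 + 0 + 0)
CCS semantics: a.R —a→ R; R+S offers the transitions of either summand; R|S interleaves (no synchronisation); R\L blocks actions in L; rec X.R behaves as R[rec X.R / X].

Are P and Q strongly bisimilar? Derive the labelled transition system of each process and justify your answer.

YES

P's transition system — 5 states:
  p0 = b.d.a.a.(0 + 0) has moves --b--▸ p1
  p1 = d.a.a.(0 + 0) has moves --d--▸ p2
  p2 = a.a.(0 + 0) has moves --a--▸ p3
  p3 = a.(0 + 0) has moves --a--▸ p4
  p4 = 0 + 0 has moves ·
Q's transition system — 5 states:
  q0 = b.d.a.a.(0 + 0 + 0) has moves --b--▸ q1
  q1 = d.a.a.(0 + 0 + 0) has moves --d--▸ q2
  q2 = a.a.(0 + 0 + 0) has moves --a--▸ q3
  q3 = a.(0 + 0 + 0) has moves --a--▸ q4
  q4 = 0 + 0 + 0 has moves ·
Partition-refinement fixed point:
  B0 = {p0, q0}
  B1 = {p1, q1}
  B2 = {p2, q2}
  B3 = {p3, q3}
  B4 = {p4, q4}
p0 ∈ B0, q0 ∈ B0 → same block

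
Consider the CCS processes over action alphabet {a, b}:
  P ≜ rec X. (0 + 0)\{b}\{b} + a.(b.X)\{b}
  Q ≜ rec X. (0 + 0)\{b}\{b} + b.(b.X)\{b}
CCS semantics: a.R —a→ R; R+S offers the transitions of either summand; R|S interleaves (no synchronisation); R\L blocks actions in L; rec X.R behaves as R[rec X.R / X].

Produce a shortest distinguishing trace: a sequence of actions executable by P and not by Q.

P's transition system — 2 states:
  m0 = rec X. (0 + 0)\{b}\{b} + a.(b.X)\{b} :: --a--▸ m1
  m1 = (b.(rec X. (0 + 0)\{b}\{b} + a.(b.X)\{b}))\{b} :: stopped
Q's transition system — 2 states:
  n0 = rec X. (0 + 0)\{b}\{b} + b.(b.X)\{b} :: --b--▸ n1
  n1 = (b.(rec X. (0 + 0)\{b}\{b} + b.(b.X)\{b}))\{b} :: stopped
Run σ = ⟨a⟩ on P: start {m0}
  step 1 (a): {m1}
  ✓ P
Run σ = ⟨a⟩ on Q: start {n0}
  step 1 (a): ∅  — Q cannot continue

a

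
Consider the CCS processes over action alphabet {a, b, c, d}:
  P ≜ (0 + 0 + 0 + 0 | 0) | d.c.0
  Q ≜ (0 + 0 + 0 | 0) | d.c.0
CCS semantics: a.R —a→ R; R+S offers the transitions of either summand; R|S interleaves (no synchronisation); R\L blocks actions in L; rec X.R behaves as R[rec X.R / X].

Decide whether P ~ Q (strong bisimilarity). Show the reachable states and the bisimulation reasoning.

YES

LTS(P): 3 reachable states
  m0 = (0 + 0 + 0 + 0 | 0) | d.c.0 has moves ··d··> m1
  m1 = (0 + 0 + 0 + 0 | 0) | c.0 has moves ··c··> m2
  m2 = (0 + 0 + 0 + 0 | 0) | 0 has moves deadlocked
LTS(Q): 3 reachable states
  n0 = (0 + 0 + 0 | 0) | d.c.0 has moves ··d··> n1
  n1 = (0 + 0 + 0 | 0) | c.0 has moves ··c··> n2
  n2 = (0 + 0 + 0 | 0) | 0 has moves deadlocked
Bisimilarity quotient blocks:
  B0 = {m0, n0}
  B1 = {m1, n1}
  B2 = {m2, n2}
m0 ∈ B0, n0 ∈ B0 → same block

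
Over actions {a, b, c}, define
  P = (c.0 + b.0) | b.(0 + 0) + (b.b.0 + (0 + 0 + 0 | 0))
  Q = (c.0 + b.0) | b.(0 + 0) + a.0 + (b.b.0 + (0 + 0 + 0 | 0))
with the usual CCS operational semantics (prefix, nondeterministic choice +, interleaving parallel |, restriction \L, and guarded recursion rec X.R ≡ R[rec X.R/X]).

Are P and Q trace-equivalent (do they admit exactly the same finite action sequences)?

traces(P) ≠ traces(Q) — witness ⟨a⟩

P's transition system — 6 states:
  u0 = (c.0 + b.0) | b.(0 + 0) + (b.b.0 + (0 + 0 + 0 | 0)) ⊢ -b-> u1, -b-> u2, -b-> u3, -c-> u2
  u1 = (c.0 + b.0) | (0 + 0) ⊢ -b-> u4, -c-> u4
  u2 = 0 | b.(0 + 0) ⊢ -b-> u4
  u3 = b.0 ⊢ -b-> u5
  u4 = 0 | (0 + 0) ⊢ ∅
  u5 = 0 ⊢ ∅
Q's transition system — 6 states:
  v0 = (c.0 + b.0) | b.(0 + 0) + a.0 + (b.b.0 + (0 + 0 + 0 | 0)) ⊢ -a-> v1, -b-> v2, -b-> v3, -b-> v4, -c-> v3
  v1 = 0 ⊢ ∅
  v2 = (c.0 + b.0) | (0 + 0) ⊢ -b-> v5, -c-> v5
  v3 = 0 | b.(0 + 0) ⊢ -b-> v5
  v4 = b.0 ⊢ -b-> v1
  v5 = 0 | (0 + 0) ⊢ ∅
Run σ = ⟨a⟩ on Q: start {v0}
  step 1 (a): {v1}
  Q completes σ.
Run σ = ⟨a⟩ on P: start {u0}
  step 1 (a): ∅  — P cannot continue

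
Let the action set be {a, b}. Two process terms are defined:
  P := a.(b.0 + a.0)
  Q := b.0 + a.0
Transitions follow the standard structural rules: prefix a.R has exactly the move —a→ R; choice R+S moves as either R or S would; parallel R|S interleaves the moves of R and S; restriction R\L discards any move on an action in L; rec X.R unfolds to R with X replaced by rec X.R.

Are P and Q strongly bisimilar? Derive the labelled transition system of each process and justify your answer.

not bisimilar

LTS(P): 3 reachable states
  u0 = a.(b.0 + a.0) → --a--▸ u1
  u1 = b.0 + a.0 → --a--▸ u2, --b--▸ u2
  u2 = 0 → ·
LTS(Q): 2 reachable states
  v0 = b.0 + a.0 → --a--▸ v1, --b--▸ v1
  v1 = 0 → ·
Partition-refinement fixed point:
  B0 = {u0}
  B1 = {u1, v0}
  B2 = {u2, v1}
u0 ∈ B0, v0 ∈ B1 → different blocks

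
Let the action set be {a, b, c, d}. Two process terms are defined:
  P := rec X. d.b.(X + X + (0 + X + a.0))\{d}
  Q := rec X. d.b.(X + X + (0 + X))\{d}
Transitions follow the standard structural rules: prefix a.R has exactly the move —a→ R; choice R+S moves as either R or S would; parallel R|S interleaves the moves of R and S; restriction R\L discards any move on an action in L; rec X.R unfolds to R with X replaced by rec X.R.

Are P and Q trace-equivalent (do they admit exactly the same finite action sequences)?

trace-distinct — witness ⟨dba⟩

Reachable graph of P (4 states):
  s0 = rec X. d.b.(X + X + (0 + X + a.0))\{d} ⊢ ··d··> s1
  s1 = b.((rec X. d.b.(X + X + (0 + X + a.0))\{d}) + (rec X. d.b.(X + X + (0 + X + a.0))\{d}) + (0 + (rec X. d.b.(X + X + (0 + X + a.0))\{d}) + a.0))\{d} ⊢ ··b··> s2
  s2 = ((rec X. d.b.(X + X + (0 + X + a.0))\{d}) + (rec X. d.b.(X + X + (0 + X + a.0))\{d}) + (0 + (rec X. d.b.(X + X + (0 + X + a.0))\{d}) + a.0))\{d} ⊢ ··a··> s3
  s3 = 0\{d} ⊢ stopped
Reachable graph of Q (3 states):
  t0 = rec X. d.b.(X + X + (0 + X))\{d} ⊢ ··d··> t1
  t1 = b.((rec X. d.b.(X + X + (0 + X))\{d}) + (rec X. d.b.(X + X + (0 + X))\{d}) + (0 + (rec X. d.b.(X + X + (0 + X))\{d})))\{d} ⊢ ··b··> t2
  t2 = ((rec X. d.b.(X + X + (0 + X))\{d}) + (rec X. d.b.(X + X + (0 + X))\{d}) + (0 + (rec X. d.b.(X + X + (0 + X))\{d})))\{d} ⊢ stopped
Trace ⟨dba⟩ through P, begin at {s0}:
  step 1 (d): {s1}
  step 2 (b): {s2}
  step 3 (a): {s3}
  — P admits the full trace.
Trace ⟨dba⟩ through Q, begin at {t0}:
  step 1 (d): {t1}
  step 2 (b): {t2}
  step 3 (a): no successor for Q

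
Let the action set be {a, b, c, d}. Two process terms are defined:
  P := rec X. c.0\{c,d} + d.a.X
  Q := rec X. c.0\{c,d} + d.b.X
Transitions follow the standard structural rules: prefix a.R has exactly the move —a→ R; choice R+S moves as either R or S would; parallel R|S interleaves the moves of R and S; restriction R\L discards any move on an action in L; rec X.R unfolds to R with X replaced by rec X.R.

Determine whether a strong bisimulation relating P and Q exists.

P's transition system — 3 states:
  p0 = rec X. c.0\{c,d} + d.a.X ⊢ —c→ p1, —d→ p2
  p1 = 0\{c,d} ⊢ ∅
  p2 = a.(rec X. c.0\{c,d} + d.a.X) ⊢ —a→ p0
Q's transition system — 3 states:
  q0 = rec X. c.0\{c,d} + d.b.X ⊢ —c→ q1, —d→ q2
  q1 = 0\{c,d} ⊢ ∅
  q2 = b.(rec X. c.0\{c,d} + d.b.X) ⊢ —b→ q0
Partition-refinement fixed point:
  B0 = {p0}
  B1 = {p2}
  B2 = {p1, q1}
  B3 = {q0}
  B4 = {q2}
p0 ∈ B0, q0 ∈ B3 → different blocks

NO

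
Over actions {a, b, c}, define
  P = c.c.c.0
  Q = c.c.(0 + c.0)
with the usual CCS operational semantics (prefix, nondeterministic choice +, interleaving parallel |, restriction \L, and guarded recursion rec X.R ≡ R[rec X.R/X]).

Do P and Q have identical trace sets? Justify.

traces(P) = traces(Q)

Reachable graph of P (4 states):
  s0 = c.c.c.0 | --c--▸ s1
  s1 = c.c.0 | --c--▸ s2
  s2 = c.0 | --c--▸ s3
  s3 = 0 | ·
Reachable graph of Q (4 states):
  t0 = c.c.(0 + c.0) | --c--▸ t1
  t1 = c.(0 + c.0) | --c--▸ t2
  t2 = 0 + c.0 | --c--▸ t3
  t3 = 0 | ·
Bisimilarity quotient blocks:
  B0 = {s0, t0}
  B1 = {s1, t1}
  B2 = {s2, t2}
  B3 = {s3, t3}
s0 ∈ B0, t0 ∈ B0 → same block
Bisimilar ⇒ trace-equivalent.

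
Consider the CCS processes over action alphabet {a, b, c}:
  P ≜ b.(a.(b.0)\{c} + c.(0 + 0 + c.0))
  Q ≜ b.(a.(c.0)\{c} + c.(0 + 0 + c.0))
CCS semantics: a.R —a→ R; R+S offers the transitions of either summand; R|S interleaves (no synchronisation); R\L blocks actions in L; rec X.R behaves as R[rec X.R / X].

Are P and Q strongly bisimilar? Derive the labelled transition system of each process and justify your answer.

Reachable graph of P (6 states):
  s0 = b.(a.(b.0)\{c} + c.(0 + 0 + c.0)) ⊢ =b=> s1
  s1 = a.(b.0)\{c} + c.(0 + 0 + c.0) ⊢ =a=> s2, =c=> s3
  s2 = (b.0)\{c} ⊢ =b=> s4
  s3 = 0 + 0 + c.0 ⊢ =c=> s5
  s4 = 0\{c} ⊢ (no moves)
  s5 = 0 ⊢ (no moves)
Reachable graph of Q (5 states):
  t0 = b.(a.(c.0)\{c} + c.(0 + 0 + c.0)) ⊢ =b=> t1
  t1 = a.(c.0)\{c} + c.(0 + 0 + c.0) ⊢ =a=> t2, =c=> t3
  t2 = (c.0)\{c} ⊢ (no moves)
  t3 = 0 + 0 + c.0 ⊢ =c=> t4
  t4 = 0 ⊢ (no moves)
Coarsest stable partition (strong bisimilarity classes):
  B0 = {s0}
  B1 = {s1}
  B2 = {s2}
  B3 = {s4, s5, t2, t4}
  B4 = {s3, t3}
  B5 = {t0}
  B6 = {t1}
s0 ∈ B0, t0 ∈ B5 → different blocks

NO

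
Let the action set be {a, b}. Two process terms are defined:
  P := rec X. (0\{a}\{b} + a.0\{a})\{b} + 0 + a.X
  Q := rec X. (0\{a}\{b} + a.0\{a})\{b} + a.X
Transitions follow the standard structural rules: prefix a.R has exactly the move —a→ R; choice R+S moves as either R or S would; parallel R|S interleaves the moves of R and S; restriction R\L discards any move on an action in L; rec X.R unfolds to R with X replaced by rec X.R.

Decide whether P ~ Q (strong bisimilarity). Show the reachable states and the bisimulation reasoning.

YES

P's transition system — 2 states:
  m0 = rec X. (0\{a}\{b} + a.0\{a})\{b} + 0 + a.X has moves --a--▸ m0, --a--▸ m1
  m1 = 0\{a}\{b} has moves (no moves)
Q's transition system — 2 states:
  n0 = rec X. (0\{a}\{b} + a.0\{a})\{b} + a.X has moves --a--▸ n0, --a--▸ n1
  n1 = 0\{a}\{b} has moves (no moves)
Partition-refinement fixed point:
  B0 = {m0, n0}
  B1 = {m1, n1}
m0 ∈ B0, n0 ∈ B0 → same block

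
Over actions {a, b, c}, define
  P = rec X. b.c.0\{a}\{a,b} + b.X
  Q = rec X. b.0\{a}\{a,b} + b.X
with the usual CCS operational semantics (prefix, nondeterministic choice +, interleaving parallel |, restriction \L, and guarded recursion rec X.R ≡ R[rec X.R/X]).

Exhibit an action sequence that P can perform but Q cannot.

P's transition system — 3 states:
  u0 = rec X. b.c.0\{a}\{a,b} + b.X → --b--▸ u0, --b--▸ u1
  u1 = c.0\{a}\{a,b} → --c--▸ u2
  u2 = 0\{a}\{a,b} → deadlocked
Q's transition system — 2 states:
  v0 = rec X. b.0\{a}\{a,b} + b.X → --b--▸ v0, --b--▸ v1
  v1 = 0\{a}\{a,b} → deadlocked
Trace ⟨bc⟩ through P, begin at {u0}:
  after b @ step 1: {u0, u1}
  after c @ step 2: {u2}
  P completes σ.
Trace ⟨bc⟩ through Q, begin at {v0}:
  after b @ step 1: {v0, v1}
  after c @ step 2: ∅ (Q stuck)

bc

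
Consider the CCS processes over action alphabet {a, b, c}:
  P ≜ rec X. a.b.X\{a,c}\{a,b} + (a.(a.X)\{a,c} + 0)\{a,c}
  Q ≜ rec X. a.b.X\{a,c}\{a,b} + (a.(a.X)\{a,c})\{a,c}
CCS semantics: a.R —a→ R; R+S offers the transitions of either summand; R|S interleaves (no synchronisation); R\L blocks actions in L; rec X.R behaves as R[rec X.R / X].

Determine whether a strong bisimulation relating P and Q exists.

LTS(P): 3 reachable states
  s0 = rec X. a.b.X\{a,c}\{a,b} + (a.(a.X)\{a,c} + 0)\{a,c} has moves -a-> s1
  s1 = b.(rec X. a.b.X\{a,c}\{a,b} + (a.(a.X)\{a,c} + 0)\{a,c})\{a,c}\{a,b} has moves -b-> s2
  s2 = (rec X. a.b.X\{a,c}\{a,b} + (a.(a.X)\{a,c} + 0)\{a,c})\{a,c}\{a,b} has moves deadlocked
LTS(Q): 3 reachable states
  t0 = rec X. a.b.X\{a,c}\{a,b} + (a.(a.X)\{a,c})\{a,c} has moves -a-> t1
  t1 = b.(rec X. a.b.X\{a,c}\{a,b} + (a.(a.X)\{a,c})\{a,c})\{a,c}\{a,b} has moves -b-> t2
  t2 = (rec X. a.b.X\{a,c}\{a,b} + (a.(a.X)\{a,c})\{a,c})\{a,c}\{a,b} has moves deadlocked
Partition-refinement fixed point:
  B0 = {s0, t0}
  B1 = {s1, t1}
  B2 = {s2, t2}
s0 ∈ B0, t0 ∈ B0 → same block

P ~ Q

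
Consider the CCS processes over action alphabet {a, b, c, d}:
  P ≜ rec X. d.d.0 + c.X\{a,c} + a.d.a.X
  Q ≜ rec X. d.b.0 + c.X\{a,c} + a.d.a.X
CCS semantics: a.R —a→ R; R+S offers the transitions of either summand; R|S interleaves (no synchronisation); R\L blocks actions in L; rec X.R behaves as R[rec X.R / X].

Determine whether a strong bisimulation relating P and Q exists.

P ≁ Q

P's transition system — 8 states:
  u0 = rec X. d.d.0 + c.X\{a,c} + a.d.a.X :: --a--▸ u1, --c--▸ u2, --d--▸ u3
  u1 = d.a.(rec X. d.d.0 + c.X\{a,c} + a.d.a.X) :: --d--▸ u4
  u2 = (rec X. d.d.0 + c.X\{a,c} + a.d.a.X)\{a,c} :: --d--▸ u5
  u3 = d.0 :: --d--▸ u6
  u4 = a.(rec X. d.d.0 + c.X\{a,c} + a.d.a.X) :: --a--▸ u0
  u5 = (d.0)\{a,c} :: --d--▸ u7
  u6 = 0 :: ·
  u7 = 0\{a,c} :: ·
Q's transition system — 8 states:
  v0 = rec X. d.b.0 + c.X\{a,c} + a.d.a.X :: --a--▸ v1, --c--▸ v2, --d--▸ v3
  v1 = d.a.(rec X. d.b.0 + c.X\{a,c} + a.d.a.X) :: --d--▸ v4
  v2 = (rec X. d.b.0 + c.X\{a,c} + a.d.a.X)\{a,c} :: --d--▸ v5
  v3 = b.0 :: --b--▸ v6
  v4 = a.(rec X. d.b.0 + c.X\{a,c} + a.d.a.X) :: --a--▸ v0
  v5 = (b.0)\{a,c} :: --b--▸ v7
  v6 = 0 :: ·
  v7 = 0\{a,c} :: ·
Coarsest stable partition (strong bisimilarity classes):
  B0 = {u0}
  B1 = {u3, u5}
  B2 = {u6, u7, v6, v7}
  B3 = {u2}
  B4 = {u1}
  B5 = {u4}
  B6 = {v0}
  B7 = {v3, v5}
  B8 = {v1}
  B9 = {v4}
  B10 = {v2}
u0 ∈ B0, v0 ∈ B6 → different blocks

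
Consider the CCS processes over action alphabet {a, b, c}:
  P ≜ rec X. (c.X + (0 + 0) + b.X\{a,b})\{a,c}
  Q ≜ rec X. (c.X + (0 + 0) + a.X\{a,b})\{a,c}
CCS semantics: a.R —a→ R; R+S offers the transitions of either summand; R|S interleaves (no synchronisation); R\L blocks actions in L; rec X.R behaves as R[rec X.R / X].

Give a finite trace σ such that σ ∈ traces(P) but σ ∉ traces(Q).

P's transition system — 2 states:
  s0 = rec X. (c.X + (0 + 0) + b.X\{a,b})\{a,c} ⊢ =b=> s1
  s1 = (rec X. (c.X + (0 + 0) + b.X\{a,b})\{a,c})\{a,b}\{a,c} ⊢ deadlocked
Q's transition system — 1 states:
  t0 = rec X. (c.X + (0 + 0) + a.X\{a,b})\{a,c} ⊢ deadlocked
Run σ = ⟨b⟩ on P: start {s0}
  [1] b ⇒ {s1}
  — P admits the full trace.
Run σ = ⟨b⟩ on Q: start {t0}
  [1] b ⇒ no successor for Q

b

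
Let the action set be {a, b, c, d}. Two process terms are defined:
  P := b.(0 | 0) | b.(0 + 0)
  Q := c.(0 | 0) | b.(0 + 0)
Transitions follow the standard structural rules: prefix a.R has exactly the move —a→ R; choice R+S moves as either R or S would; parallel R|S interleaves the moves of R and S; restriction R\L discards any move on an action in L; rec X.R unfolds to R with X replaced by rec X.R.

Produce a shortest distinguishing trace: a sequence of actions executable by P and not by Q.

bb

LTS(P): 4 reachable states
  p0 = b.(0 | 0) | b.(0 + 0) ⊢ ··b··> p1, ··b··> p2
  p1 = 0 | 0 | b.(0 + 0) ⊢ ··b··> p3
  p2 = b.(0 | 0) | (0 + 0) ⊢ ··b··> p3
  p3 = 0 | 0 | (0 + 0) ⊢ ·
LTS(Q): 4 reachable states
  q0 = c.(0 | 0) | b.(0 + 0) ⊢ ··b··> q1, ··c··> q2
  q1 = c.(0 | 0) | (0 + 0) ⊢ ··c··> q3
  q2 = 0 | 0 | b.(0 + 0) ⊢ ··b··> q3
  q3 = 0 | 0 | (0 + 0) ⊢ ·
Run σ = ⟨bb⟩ on P: start {p0}
  step 1 (b): {p1, p2}
  step 2 (b): {p3}
  P completes σ.
Run σ = ⟨bb⟩ on Q: start {q0}
  step 1 (b): {q1}
  step 2 (b): no successor for Q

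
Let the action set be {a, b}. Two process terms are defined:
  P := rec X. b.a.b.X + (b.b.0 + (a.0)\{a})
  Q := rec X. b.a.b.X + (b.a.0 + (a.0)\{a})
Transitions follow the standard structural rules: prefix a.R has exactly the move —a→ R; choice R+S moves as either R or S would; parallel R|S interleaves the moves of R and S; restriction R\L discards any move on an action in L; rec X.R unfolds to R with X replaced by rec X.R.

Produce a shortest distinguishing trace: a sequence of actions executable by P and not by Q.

Reachable graph of P (5 states):
  u0 = rec X. b.a.b.X + (b.b.0 + (a.0)\{a}) ⊢ -b-> u1, -b-> u2
  u1 = a.b.(rec X. b.a.b.X + (b.b.0 + (a.0)\{a})) ⊢ -a-> u3
  u2 = b.0 ⊢ -b-> u4
  u3 = b.(rec X. b.a.b.X + (b.b.0 + (a.0)\{a})) ⊢ -b-> u0
  u4 = 0 ⊢ deadlocked
Reachable graph of Q (5 states):
  v0 = rec X. b.a.b.X + (b.a.0 + (a.0)\{a}) ⊢ -b-> v1, -b-> v2
  v1 = a.0 ⊢ -a-> v3
  v2 = a.b.(rec X. b.a.b.X + (b.a.0 + (a.0)\{a})) ⊢ -a-> v4
  v3 = 0 ⊢ deadlocked
  v4 = b.(rec X. b.a.b.X + (b.a.0 + (a.0)\{a})) ⊢ -b-> v0
Trace ⟨bb⟩ through P, begin at {u0}:
  after b @ step 1: {u1, u2}
  after b @ step 2: {u4}
  P completes σ.
Trace ⟨bb⟩ through Q, begin at {v0}:
  after b @ step 1: {v1, v2}
  after b @ step 2: ∅ (Q stuck)

bb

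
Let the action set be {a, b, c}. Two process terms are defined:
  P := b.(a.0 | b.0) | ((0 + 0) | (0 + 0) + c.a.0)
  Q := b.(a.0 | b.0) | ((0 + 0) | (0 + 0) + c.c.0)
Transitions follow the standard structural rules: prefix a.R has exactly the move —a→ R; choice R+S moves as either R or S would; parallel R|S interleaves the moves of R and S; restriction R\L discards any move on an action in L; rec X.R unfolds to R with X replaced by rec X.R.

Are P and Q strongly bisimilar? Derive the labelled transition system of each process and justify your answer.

NO

LTS(P): 15 reachable states
  p0 = b.(a.0 | b.0) | ((0 + 0) | (0 + 0) + c.a.0) ⊢ ··b··> p1, ··c··> p2
  p1 = a.0 | b.0 | ((0 + 0) | (0 + 0) + c.a.0) ⊢ ··a··> p3, ··b··> p4, ··c··> p5
  p2 = b.(a.0 | b.0) | a.0 ⊢ ··a··> p6, ··b··> p5
  p3 = 0 | b.0 | ((0 + 0) | (0 + 0) + c.a.0) ⊢ ··b··> p7, ··c··> p8
  p4 = a.0 | 0 | ((0 + 0) | (0 + 0) + c.a.0) ⊢ ··a··> p7, ··c··> p9
  p5 = a.0 | b.0 | a.0 ⊢ ··a··> p10, ··a··> p8, ··b··> p9
  p6 = b.(a.0 | b.0) | 0 ⊢ ··b··> p10
  p7 = 0 | 0 | ((0 + 0) | (0 + 0) + c.a.0) ⊢ ··c··> p11
  p8 = 0 | b.0 | a.0 ⊢ ··a··> p12, ··b··> p11
  p9 = a.0 | 0 | a.0 ⊢ ··a··> p11, ··a··> p13
  p10 = a.0 | b.0 | 0 ⊢ ··a··> p12, ··b··> p13
  p11 = 0 | 0 | a.0 ⊢ ··a··> p14
  p12 = 0 | b.0 | 0 ⊢ ··b··> p14
  p13 = a.0 | 0 | 0 ⊢ ··a··> p14
  p14 = 0 | 0 | 0 ⊢ ·
LTS(Q): 15 reachable states
  q0 = b.(a.0 | b.0) | ((0 + 0) | (0 + 0) + c.c.0) ⊢ ··b··> q1, ··c··> q2
  q1 = a.0 | b.0 | ((0 + 0) | (0 + 0) + c.c.0) ⊢ ··a··> q3, ··b··> q4, ··c··> q5
  q2 = b.(a.0 | b.0) | c.0 ⊢ ··b··> q5, ··c··> q6
  q3 = 0 | b.0 | ((0 + 0) | (0 + 0) + c.c.0) ⊢ ··b··> q7, ··c··> q8
  q4 = a.0 | 0 | ((0 + 0) | (0 + 0) + c.c.0) ⊢ ··a··> q7, ··c··> q9
  q5 = a.0 | b.0 | c.0 ⊢ ··a··> q8, ··b··> q9, ··c··> q10
  q6 = b.(a.0 | b.0) | 0 ⊢ ··b··> q10
  q7 = 0 | 0 | ((0 + 0) | (0 + 0) + c.c.0) ⊢ ··c··> q11
  q8 = 0 | b.0 | c.0 ⊢ ··b··> q11, ··c··> q12
  q9 = a.0 | 0 | c.0 ⊢ ··a··> q11, ··c··> q13
  q10 = a.0 | b.0 | 0 ⊢ ··a··> q12, ··b··> q13
  q11 = 0 | 0 | c.0 ⊢ ··c··> q14
  q12 = 0 | b.0 | 0 ⊢ ··b··> q14
  q13 = a.0 | 0 | 0 ⊢ ··a··> q14
  q14 = 0 | 0 | 0 ⊢ ·
Coarsest stable partition (strong bisimilarity classes):
  B0 = {p0}
  B1 = {p2}
  B2 = {p6, q6}
  B3 = {p10, p8, q10}
  B4 = {p12, q12}
  B5 = {p14, q14}
  B6 = {p11, p13, q13}
  B7 = {p5}
  B8 = {p9}
  B9 = {p1}
  B10 = {p4}
  B11 = {p7}
  B12 = {p3}
  B13 = {q0}
  B14 = {q1}
  B15 = {q5}
  B16 = {q8}
  B17 = {q11}
  B18 = {q9}
  B19 = {q3}
  B20 = {q7}
  B21 = {q4}
  B22 = {q2}
p0 ∈ B0, q0 ∈ B13 → different blocks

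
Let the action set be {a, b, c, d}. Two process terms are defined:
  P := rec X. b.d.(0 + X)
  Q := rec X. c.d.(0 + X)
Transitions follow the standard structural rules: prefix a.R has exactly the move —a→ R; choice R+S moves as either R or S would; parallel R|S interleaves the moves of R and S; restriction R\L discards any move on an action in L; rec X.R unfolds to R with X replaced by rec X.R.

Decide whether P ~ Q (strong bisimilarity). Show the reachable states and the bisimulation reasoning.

P's transition system — 3 states:
  m0 = rec X. b.d.(0 + X) | -b-> m1
  m1 = d.(0 + (rec X. b.d.(0 + X))) | -d-> m2
  m2 = 0 + (rec X. b.d.(0 + X)) | -b-> m1
Q's transition system — 3 states:
  n0 = rec X. c.d.(0 + X) | -c-> n1
  n1 = d.(0 + (rec X. c.d.(0 + X))) | -d-> n2
  n2 = 0 + (rec X. c.d.(0 + X)) | -c-> n1
Coarsest stable partition (strong bisimilarity classes):
  B0 = {m0, m2}
  B1 = {m1}
  B2 = {n0, n2}
  B3 = {n1}
m0 ∈ B0, n0 ∈ B2 → different blocks

not bisimilar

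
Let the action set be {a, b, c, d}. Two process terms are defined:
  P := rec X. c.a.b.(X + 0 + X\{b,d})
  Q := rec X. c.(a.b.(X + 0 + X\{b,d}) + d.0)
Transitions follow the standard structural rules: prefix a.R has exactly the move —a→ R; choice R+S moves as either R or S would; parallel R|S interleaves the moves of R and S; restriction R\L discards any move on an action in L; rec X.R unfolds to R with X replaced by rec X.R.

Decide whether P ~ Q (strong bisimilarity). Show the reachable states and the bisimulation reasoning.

not bisimilar

Reachable graph of P (6 states):
  p0 = rec X. c.a.b.(X + 0 + X\{b,d}) → -c-> p1
  p1 = a.b.((rec X. c.a.b.(X + 0 + X\{b,d})) + 0 + (rec X. c.a.b.(X + 0 + X\{b,d}))\{b,d}) → -a-> p2
  p2 = b.((rec X. c.a.b.(X + 0 + X\{b,d})) + 0 + (rec X. c.a.b.(X + 0 + X\{b,d}))\{b,d}) → -b-> p3
  p3 = (rec X. c.a.b.(X + 0 + X\{b,d})) + 0 + (rec X. c.a.b.(X + 0 + X\{b,d}))\{b,d} → -c-> p1, -c-> p4
  p4 = (a.b.((rec X. c.a.b.(X + 0 + X\{b,d})) + 0 + (rec X. c.a.b.(X + 0 + X\{b,d}))\{b,d}))\{b,d} → -a-> p5
  p5 = (b.((rec X. c.a.b.(X + 0 + X\{b,d})) + 0 + (rec X. c.a.b.(X + 0 + X\{b,d}))\{b,d}))\{b,d} → stopped
Reachable graph of Q (7 states):
  q0 = rec X. c.(a.b.(X + 0 + X\{b,d}) + d.0) → -c-> q1
  q1 = a.b.((rec X. c.(a.b.(X + 0 + X\{b,d}) + d.0)) + 0 + (rec X. c.(a.b.(X + 0 + X\{b,d}) + d.0))\{b,d}) + d.0 → -a-> q2, -d-> q3
  q2 = b.((rec X. c.(a.b.(X + 0 + X\{b,d}) + d.0)) + 0 + (rec X. c.(a.b.(X + 0 + X\{b,d}) + d.0))\{b,d}) → -b-> q4
  q3 = 0 → stopped
  q4 = (rec X. c.(a.b.(X + 0 + X\{b,d}) + d.0)) + 0 + (rec X. c.(a.b.(X + 0 + X\{b,d}) + d.0))\{b,d} → -c-> q1, -c-> q5
  q5 = (a.b.((rec X. c.(a.b.(X + 0 + X\{b,d}) + d.0)) + 0 + (rec X. c.(a.b.(X + 0 + X\{b,d}) + d.0))\{b,d}) + d.0)\{b,d} → -a-> q6
  q6 = (b.((rec X. c.(a.b.(X + 0 + X\{b,d}) + d.0)) + 0 + (rec X. c.(a.b.(X + 0 + X\{b,d}) + d.0))\{b,d}))\{b,d} → stopped
Bisimilarity quotient blocks:
  B0 = {p0}
  B1 = {p1}
  B2 = {p2}
  B3 = {p3}
  B4 = {p4, q5}
  B5 = {p5, q3, q6}
  B6 = {q0}
  B7 = {q1}
  B8 = {q2}
  B9 = {q4}
p0 ∈ B0, q0 ∈ B6 → different blocks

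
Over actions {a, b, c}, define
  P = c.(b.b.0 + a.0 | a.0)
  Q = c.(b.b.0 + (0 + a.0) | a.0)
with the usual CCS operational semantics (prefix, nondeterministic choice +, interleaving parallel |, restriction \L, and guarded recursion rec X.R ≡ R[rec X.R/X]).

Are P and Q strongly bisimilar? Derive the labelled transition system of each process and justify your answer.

bisimilar

P's transition system — 7 states:
  m0 = c.(b.b.0 + a.0 | a.0) ⊢ ··c··> m1
  m1 = b.b.0 + a.0 | a.0 ⊢ ··a··> m2, ··a··> m3, ··b··> m4
  m2 = 0 | a.0 ⊢ ··a··> m5
  m3 = a.0 | 0 ⊢ ··a··> m5
  m4 = b.0 ⊢ ··b··> m6
  m5 = 0 | 0 ⊢ (no moves)
  m6 = 0 ⊢ (no moves)
Q's transition system — 7 states:
  n0 = c.(b.b.0 + (0 + a.0) | a.0) ⊢ ··c··> n1
  n1 = b.b.0 + (0 + a.0) | a.0 ⊢ ··a··> n2, ··a··> n3, ··b··> n4
  n2 = (0 + a.0) | 0 ⊢ ··a··> n5
  n3 = 0 | a.0 ⊢ ··a··> n5
  n4 = b.0 ⊢ ··b··> n6
  n5 = 0 | 0 ⊢ (no moves)
  n6 = 0 ⊢ (no moves)
Partition-refinement fixed point:
  B0 = {m0, n0}
  B1 = {m1, n1}
  B2 = {m2, m3, n2, n3}
  B3 = {m5, m6, n5, n6}
  B4 = {m4, n4}
m0 ∈ B0, n0 ∈ B0 → same block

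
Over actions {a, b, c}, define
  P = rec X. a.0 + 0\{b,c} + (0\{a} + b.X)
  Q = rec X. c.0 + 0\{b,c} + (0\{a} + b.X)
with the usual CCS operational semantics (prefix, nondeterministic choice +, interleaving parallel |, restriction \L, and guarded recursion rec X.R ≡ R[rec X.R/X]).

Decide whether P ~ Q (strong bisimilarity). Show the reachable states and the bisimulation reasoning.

not bisimilar

Reachable graph of P (2 states):
  s0 = rec X. a.0 + 0\{b,c} + (0\{a} + b.X) :: =a=> s1, =b=> s0
  s1 = 0 :: deadlocked
Reachable graph of Q (2 states):
  t0 = rec X. c.0 + 0\{b,c} + (0\{a} + b.X) :: =b=> t0, =c=> t1
  t1 = 0 :: deadlocked
Bisimilarity quotient blocks:
  B0 = {s0}
  B1 = {s1, t1}
  B2 = {t0}
s0 ∈ B0, t0 ∈ B2 → different blocks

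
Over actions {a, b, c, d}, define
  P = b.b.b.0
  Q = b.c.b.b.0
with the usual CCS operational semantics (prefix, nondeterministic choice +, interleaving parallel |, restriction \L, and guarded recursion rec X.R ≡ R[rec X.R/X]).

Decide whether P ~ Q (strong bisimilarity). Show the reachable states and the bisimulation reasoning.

NO

P's transition system — 4 states:
  u0 = b.b.b.0 | —b→ u1
  u1 = b.b.0 | —b→ u2
  u2 = b.0 | —b→ u3
  u3 = 0 | deadlocked
Q's transition system — 5 states:
  v0 = b.c.b.b.0 | —b→ v1
  v1 = c.b.b.0 | —c→ v2
  v2 = b.b.0 | —b→ v3
  v3 = b.0 | —b→ v4
  v4 = 0 | deadlocked
Coarsest stable partition (strong bisimilarity classes):
  B0 = {u0}
  B1 = {u1, v2}
  B2 = {u2, v3}
  B3 = {u3, v4}
  B4 = {v0}
  B5 = {v1}
u0 ∈ B0, v0 ∈ B4 → different blocks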